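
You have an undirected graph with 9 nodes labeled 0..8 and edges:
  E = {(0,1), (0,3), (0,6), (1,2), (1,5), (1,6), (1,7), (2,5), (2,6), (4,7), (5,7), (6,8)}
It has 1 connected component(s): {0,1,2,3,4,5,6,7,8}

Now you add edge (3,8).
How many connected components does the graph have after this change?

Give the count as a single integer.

Answer: 1

Derivation:
Initial component count: 1
Add (3,8): endpoints already in same component. Count unchanged: 1.
New component count: 1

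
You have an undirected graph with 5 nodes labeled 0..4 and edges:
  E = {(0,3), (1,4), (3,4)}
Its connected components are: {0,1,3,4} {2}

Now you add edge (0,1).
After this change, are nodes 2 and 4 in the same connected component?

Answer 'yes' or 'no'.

Answer: no

Derivation:
Initial components: {0,1,3,4} {2}
Adding edge (0,1): both already in same component {0,1,3,4}. No change.
New components: {0,1,3,4} {2}
Are 2 and 4 in the same component? no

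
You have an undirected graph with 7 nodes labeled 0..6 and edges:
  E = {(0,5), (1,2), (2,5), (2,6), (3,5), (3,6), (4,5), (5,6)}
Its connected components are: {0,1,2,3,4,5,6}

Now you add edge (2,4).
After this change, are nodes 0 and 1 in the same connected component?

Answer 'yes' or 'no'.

Initial components: {0,1,2,3,4,5,6}
Adding edge (2,4): both already in same component {0,1,2,3,4,5,6}. No change.
New components: {0,1,2,3,4,5,6}
Are 0 and 1 in the same component? yes

Answer: yes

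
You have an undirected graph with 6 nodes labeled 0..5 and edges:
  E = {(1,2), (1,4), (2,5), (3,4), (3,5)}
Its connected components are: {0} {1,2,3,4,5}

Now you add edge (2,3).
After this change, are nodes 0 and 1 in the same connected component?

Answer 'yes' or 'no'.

Answer: no

Derivation:
Initial components: {0} {1,2,3,4,5}
Adding edge (2,3): both already in same component {1,2,3,4,5}. No change.
New components: {0} {1,2,3,4,5}
Are 0 and 1 in the same component? no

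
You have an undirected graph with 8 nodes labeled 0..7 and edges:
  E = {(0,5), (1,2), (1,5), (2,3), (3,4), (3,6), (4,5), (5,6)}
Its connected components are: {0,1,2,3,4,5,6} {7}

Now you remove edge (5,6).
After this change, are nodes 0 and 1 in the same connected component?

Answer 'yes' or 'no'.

Initial components: {0,1,2,3,4,5,6} {7}
Removing edge (5,6): not a bridge — component count unchanged at 2.
New components: {0,1,2,3,4,5,6} {7}
Are 0 and 1 in the same component? yes

Answer: yes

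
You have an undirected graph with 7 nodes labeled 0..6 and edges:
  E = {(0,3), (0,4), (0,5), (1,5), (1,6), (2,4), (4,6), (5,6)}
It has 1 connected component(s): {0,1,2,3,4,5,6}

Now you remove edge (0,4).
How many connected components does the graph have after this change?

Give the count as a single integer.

Answer: 1

Derivation:
Initial component count: 1
Remove (0,4): not a bridge. Count unchanged: 1.
  After removal, components: {0,1,2,3,4,5,6}
New component count: 1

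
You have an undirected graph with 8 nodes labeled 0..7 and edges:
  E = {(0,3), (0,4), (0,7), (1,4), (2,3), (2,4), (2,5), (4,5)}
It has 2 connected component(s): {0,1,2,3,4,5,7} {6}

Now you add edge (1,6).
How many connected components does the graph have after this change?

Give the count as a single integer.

Initial component count: 2
Add (1,6): merges two components. Count decreases: 2 -> 1.
New component count: 1

Answer: 1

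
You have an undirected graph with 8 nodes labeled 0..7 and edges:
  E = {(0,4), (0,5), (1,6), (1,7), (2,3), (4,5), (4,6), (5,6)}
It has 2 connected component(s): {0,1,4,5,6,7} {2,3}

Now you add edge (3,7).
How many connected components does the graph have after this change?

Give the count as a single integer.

Initial component count: 2
Add (3,7): merges two components. Count decreases: 2 -> 1.
New component count: 1

Answer: 1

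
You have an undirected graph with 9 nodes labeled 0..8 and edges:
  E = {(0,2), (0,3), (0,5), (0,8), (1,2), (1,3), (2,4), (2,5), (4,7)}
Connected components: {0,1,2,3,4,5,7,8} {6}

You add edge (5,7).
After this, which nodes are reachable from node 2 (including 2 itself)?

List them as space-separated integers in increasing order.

Answer: 0 1 2 3 4 5 7 8

Derivation:
Before: nodes reachable from 2: {0,1,2,3,4,5,7,8}
Adding (5,7): both endpoints already in same component. Reachability from 2 unchanged.
After: nodes reachable from 2: {0,1,2,3,4,5,7,8}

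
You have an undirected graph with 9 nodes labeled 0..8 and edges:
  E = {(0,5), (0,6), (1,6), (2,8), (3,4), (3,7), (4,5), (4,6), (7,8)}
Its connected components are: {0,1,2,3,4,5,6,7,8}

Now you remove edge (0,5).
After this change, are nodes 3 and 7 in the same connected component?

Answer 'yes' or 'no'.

Answer: yes

Derivation:
Initial components: {0,1,2,3,4,5,6,7,8}
Removing edge (0,5): not a bridge — component count unchanged at 1.
New components: {0,1,2,3,4,5,6,7,8}
Are 3 and 7 in the same component? yes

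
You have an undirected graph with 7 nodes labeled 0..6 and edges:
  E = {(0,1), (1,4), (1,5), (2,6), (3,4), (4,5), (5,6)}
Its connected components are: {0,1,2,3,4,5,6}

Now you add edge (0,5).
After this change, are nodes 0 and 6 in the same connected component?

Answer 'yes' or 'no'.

Initial components: {0,1,2,3,4,5,6}
Adding edge (0,5): both already in same component {0,1,2,3,4,5,6}. No change.
New components: {0,1,2,3,4,5,6}
Are 0 and 6 in the same component? yes

Answer: yes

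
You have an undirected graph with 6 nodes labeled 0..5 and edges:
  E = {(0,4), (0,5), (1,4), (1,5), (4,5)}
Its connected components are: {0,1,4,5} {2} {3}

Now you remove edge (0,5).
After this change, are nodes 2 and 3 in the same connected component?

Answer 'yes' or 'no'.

Initial components: {0,1,4,5} {2} {3}
Removing edge (0,5): not a bridge — component count unchanged at 3.
New components: {0,1,4,5} {2} {3}
Are 2 and 3 in the same component? no

Answer: no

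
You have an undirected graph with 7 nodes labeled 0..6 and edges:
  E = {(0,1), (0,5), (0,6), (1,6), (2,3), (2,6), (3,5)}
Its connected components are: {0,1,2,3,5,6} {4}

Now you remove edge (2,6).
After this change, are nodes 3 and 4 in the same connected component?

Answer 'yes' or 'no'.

Initial components: {0,1,2,3,5,6} {4}
Removing edge (2,6): not a bridge — component count unchanged at 2.
New components: {0,1,2,3,5,6} {4}
Are 3 and 4 in the same component? no

Answer: no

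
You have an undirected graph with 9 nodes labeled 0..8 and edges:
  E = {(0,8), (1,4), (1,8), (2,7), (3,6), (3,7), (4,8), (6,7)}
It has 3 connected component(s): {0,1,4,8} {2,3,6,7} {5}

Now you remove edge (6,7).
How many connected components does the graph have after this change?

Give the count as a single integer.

Answer: 3

Derivation:
Initial component count: 3
Remove (6,7): not a bridge. Count unchanged: 3.
  After removal, components: {0,1,4,8} {2,3,6,7} {5}
New component count: 3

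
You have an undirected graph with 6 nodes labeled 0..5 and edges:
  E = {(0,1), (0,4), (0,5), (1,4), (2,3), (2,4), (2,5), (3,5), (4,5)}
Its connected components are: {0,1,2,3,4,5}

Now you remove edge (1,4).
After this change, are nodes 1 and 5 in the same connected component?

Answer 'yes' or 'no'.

Initial components: {0,1,2,3,4,5}
Removing edge (1,4): not a bridge — component count unchanged at 1.
New components: {0,1,2,3,4,5}
Are 1 and 5 in the same component? yes

Answer: yes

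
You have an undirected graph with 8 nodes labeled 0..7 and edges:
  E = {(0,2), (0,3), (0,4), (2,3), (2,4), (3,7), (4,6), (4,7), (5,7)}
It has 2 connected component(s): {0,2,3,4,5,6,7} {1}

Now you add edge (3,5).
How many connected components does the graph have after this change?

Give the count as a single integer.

Initial component count: 2
Add (3,5): endpoints already in same component. Count unchanged: 2.
New component count: 2

Answer: 2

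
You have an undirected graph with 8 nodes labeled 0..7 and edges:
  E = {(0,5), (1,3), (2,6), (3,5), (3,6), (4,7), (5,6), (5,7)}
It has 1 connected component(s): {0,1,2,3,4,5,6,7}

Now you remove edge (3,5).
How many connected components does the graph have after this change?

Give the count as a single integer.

Answer: 1

Derivation:
Initial component count: 1
Remove (3,5): not a bridge. Count unchanged: 1.
  After removal, components: {0,1,2,3,4,5,6,7}
New component count: 1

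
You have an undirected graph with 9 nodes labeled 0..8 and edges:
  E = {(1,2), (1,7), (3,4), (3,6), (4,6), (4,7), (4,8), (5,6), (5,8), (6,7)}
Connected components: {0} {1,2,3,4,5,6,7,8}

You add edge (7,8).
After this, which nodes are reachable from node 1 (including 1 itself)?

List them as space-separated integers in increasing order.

Answer: 1 2 3 4 5 6 7 8

Derivation:
Before: nodes reachable from 1: {1,2,3,4,5,6,7,8}
Adding (7,8): both endpoints already in same component. Reachability from 1 unchanged.
After: nodes reachable from 1: {1,2,3,4,5,6,7,8}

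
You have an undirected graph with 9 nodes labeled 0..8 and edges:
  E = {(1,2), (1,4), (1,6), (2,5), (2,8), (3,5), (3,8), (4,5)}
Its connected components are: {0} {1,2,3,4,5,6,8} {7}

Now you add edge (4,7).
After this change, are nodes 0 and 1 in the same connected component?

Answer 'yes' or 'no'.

Initial components: {0} {1,2,3,4,5,6,8} {7}
Adding edge (4,7): merges {1,2,3,4,5,6,8} and {7}.
New components: {0} {1,2,3,4,5,6,7,8}
Are 0 and 1 in the same component? no

Answer: no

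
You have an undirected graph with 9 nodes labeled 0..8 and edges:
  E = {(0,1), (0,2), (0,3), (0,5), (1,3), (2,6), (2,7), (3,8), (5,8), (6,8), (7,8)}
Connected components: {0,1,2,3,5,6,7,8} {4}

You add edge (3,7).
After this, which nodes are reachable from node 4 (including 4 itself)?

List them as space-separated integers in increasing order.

Answer: 4

Derivation:
Before: nodes reachable from 4: {4}
Adding (3,7): both endpoints already in same component. Reachability from 4 unchanged.
After: nodes reachable from 4: {4}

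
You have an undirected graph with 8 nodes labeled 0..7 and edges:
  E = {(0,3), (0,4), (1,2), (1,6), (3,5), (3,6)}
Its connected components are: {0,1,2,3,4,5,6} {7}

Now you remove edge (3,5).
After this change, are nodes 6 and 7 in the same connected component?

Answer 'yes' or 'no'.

Initial components: {0,1,2,3,4,5,6} {7}
Removing edge (3,5): it was a bridge — component count 2 -> 3.
New components: {0,1,2,3,4,6} {5} {7}
Are 6 and 7 in the same component? no

Answer: no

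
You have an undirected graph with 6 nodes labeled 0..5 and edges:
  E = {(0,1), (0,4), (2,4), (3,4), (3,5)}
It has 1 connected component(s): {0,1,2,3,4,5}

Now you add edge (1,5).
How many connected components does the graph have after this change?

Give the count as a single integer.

Initial component count: 1
Add (1,5): endpoints already in same component. Count unchanged: 1.
New component count: 1

Answer: 1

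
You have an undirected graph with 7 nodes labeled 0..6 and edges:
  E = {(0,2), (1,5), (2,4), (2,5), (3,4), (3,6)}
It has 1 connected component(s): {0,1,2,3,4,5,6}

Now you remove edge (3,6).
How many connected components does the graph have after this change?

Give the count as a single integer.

Initial component count: 1
Remove (3,6): it was a bridge. Count increases: 1 -> 2.
  After removal, components: {0,1,2,3,4,5} {6}
New component count: 2

Answer: 2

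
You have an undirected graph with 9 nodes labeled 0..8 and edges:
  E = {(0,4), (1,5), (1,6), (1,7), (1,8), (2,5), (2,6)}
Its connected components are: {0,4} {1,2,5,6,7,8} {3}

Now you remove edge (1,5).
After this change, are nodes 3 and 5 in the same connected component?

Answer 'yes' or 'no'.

Initial components: {0,4} {1,2,5,6,7,8} {3}
Removing edge (1,5): not a bridge — component count unchanged at 3.
New components: {0,4} {1,2,5,6,7,8} {3}
Are 3 and 5 in the same component? no

Answer: no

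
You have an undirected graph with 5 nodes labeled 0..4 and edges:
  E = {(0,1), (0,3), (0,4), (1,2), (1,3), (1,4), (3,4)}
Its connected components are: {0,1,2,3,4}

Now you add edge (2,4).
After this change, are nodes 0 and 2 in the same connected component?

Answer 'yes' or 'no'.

Initial components: {0,1,2,3,4}
Adding edge (2,4): both already in same component {0,1,2,3,4}. No change.
New components: {0,1,2,3,4}
Are 0 and 2 in the same component? yes

Answer: yes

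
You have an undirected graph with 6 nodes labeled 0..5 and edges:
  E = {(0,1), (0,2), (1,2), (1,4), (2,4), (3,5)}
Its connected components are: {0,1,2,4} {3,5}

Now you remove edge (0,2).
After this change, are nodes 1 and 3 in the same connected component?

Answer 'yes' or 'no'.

Answer: no

Derivation:
Initial components: {0,1,2,4} {3,5}
Removing edge (0,2): not a bridge — component count unchanged at 2.
New components: {0,1,2,4} {3,5}
Are 1 and 3 in the same component? no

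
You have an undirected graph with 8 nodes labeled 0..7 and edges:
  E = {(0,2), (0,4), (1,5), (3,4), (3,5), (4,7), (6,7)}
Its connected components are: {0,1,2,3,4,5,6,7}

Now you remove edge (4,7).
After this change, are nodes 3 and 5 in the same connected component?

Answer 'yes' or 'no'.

Initial components: {0,1,2,3,4,5,6,7}
Removing edge (4,7): it was a bridge — component count 1 -> 2.
New components: {0,1,2,3,4,5} {6,7}
Are 3 and 5 in the same component? yes

Answer: yes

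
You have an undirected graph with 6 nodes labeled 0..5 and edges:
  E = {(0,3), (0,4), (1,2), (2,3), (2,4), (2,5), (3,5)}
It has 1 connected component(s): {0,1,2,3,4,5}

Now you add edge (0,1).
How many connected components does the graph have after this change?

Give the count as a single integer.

Answer: 1

Derivation:
Initial component count: 1
Add (0,1): endpoints already in same component. Count unchanged: 1.
New component count: 1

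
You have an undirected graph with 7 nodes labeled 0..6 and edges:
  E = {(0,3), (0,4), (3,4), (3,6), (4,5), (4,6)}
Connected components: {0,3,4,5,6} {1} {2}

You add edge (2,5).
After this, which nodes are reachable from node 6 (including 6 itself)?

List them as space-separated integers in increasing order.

Before: nodes reachable from 6: {0,3,4,5,6}
Adding (2,5): merges 6's component with another. Reachability grows.
After: nodes reachable from 6: {0,2,3,4,5,6}

Answer: 0 2 3 4 5 6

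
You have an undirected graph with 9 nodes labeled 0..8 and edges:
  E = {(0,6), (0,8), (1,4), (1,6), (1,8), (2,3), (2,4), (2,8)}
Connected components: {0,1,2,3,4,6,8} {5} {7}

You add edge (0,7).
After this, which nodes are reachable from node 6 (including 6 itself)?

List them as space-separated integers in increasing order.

Before: nodes reachable from 6: {0,1,2,3,4,6,8}
Adding (0,7): merges 6's component with another. Reachability grows.
After: nodes reachable from 6: {0,1,2,3,4,6,7,8}

Answer: 0 1 2 3 4 6 7 8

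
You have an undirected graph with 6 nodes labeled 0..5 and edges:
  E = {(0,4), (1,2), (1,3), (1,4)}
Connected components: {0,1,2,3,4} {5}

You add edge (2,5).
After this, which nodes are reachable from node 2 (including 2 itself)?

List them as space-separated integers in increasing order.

Answer: 0 1 2 3 4 5

Derivation:
Before: nodes reachable from 2: {0,1,2,3,4}
Adding (2,5): merges 2's component with another. Reachability grows.
After: nodes reachable from 2: {0,1,2,3,4,5}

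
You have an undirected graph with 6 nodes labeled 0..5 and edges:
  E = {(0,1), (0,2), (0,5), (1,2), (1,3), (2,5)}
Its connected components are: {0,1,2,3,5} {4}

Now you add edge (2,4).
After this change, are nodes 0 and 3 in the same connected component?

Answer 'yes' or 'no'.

Initial components: {0,1,2,3,5} {4}
Adding edge (2,4): merges {0,1,2,3,5} and {4}.
New components: {0,1,2,3,4,5}
Are 0 and 3 in the same component? yes

Answer: yes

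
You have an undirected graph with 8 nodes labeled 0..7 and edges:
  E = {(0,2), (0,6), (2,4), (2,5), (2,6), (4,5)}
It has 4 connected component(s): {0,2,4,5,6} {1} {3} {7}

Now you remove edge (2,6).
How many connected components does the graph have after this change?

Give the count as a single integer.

Answer: 4

Derivation:
Initial component count: 4
Remove (2,6): not a bridge. Count unchanged: 4.
  After removal, components: {0,2,4,5,6} {1} {3} {7}
New component count: 4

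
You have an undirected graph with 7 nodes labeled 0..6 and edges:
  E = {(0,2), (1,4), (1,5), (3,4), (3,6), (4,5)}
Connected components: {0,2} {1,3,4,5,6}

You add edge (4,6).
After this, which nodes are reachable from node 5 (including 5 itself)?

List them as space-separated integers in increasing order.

Before: nodes reachable from 5: {1,3,4,5,6}
Adding (4,6): both endpoints already in same component. Reachability from 5 unchanged.
After: nodes reachable from 5: {1,3,4,5,6}

Answer: 1 3 4 5 6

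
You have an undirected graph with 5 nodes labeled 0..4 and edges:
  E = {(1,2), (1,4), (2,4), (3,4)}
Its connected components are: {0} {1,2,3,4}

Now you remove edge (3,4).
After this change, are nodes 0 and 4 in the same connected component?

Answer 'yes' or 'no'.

Answer: no

Derivation:
Initial components: {0} {1,2,3,4}
Removing edge (3,4): it was a bridge — component count 2 -> 3.
New components: {0} {1,2,4} {3}
Are 0 and 4 in the same component? no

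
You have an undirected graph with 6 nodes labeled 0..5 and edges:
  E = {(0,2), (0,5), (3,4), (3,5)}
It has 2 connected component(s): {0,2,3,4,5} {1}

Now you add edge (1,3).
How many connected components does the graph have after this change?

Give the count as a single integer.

Initial component count: 2
Add (1,3): merges two components. Count decreases: 2 -> 1.
New component count: 1

Answer: 1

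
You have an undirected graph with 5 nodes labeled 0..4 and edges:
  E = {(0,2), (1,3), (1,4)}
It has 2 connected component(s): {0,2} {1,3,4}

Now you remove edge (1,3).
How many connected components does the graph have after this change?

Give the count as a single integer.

Initial component count: 2
Remove (1,3): it was a bridge. Count increases: 2 -> 3.
  After removal, components: {0,2} {1,4} {3}
New component count: 3

Answer: 3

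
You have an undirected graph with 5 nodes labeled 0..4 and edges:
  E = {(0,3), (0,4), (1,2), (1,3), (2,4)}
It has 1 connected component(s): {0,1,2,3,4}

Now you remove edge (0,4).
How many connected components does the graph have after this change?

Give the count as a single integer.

Initial component count: 1
Remove (0,4): not a bridge. Count unchanged: 1.
  After removal, components: {0,1,2,3,4}
New component count: 1

Answer: 1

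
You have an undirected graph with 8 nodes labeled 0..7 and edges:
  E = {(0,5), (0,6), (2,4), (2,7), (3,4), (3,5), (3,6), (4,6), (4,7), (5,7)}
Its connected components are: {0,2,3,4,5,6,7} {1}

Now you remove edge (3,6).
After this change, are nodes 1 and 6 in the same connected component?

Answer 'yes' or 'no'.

Answer: no

Derivation:
Initial components: {0,2,3,4,5,6,7} {1}
Removing edge (3,6): not a bridge — component count unchanged at 2.
New components: {0,2,3,4,5,6,7} {1}
Are 1 and 6 in the same component? no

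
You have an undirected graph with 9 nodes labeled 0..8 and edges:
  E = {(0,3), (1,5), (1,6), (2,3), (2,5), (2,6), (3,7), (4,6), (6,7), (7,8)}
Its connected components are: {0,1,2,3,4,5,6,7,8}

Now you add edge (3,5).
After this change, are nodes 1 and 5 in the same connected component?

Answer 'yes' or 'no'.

Initial components: {0,1,2,3,4,5,6,7,8}
Adding edge (3,5): both already in same component {0,1,2,3,4,5,6,7,8}. No change.
New components: {0,1,2,3,4,5,6,7,8}
Are 1 and 5 in the same component? yes

Answer: yes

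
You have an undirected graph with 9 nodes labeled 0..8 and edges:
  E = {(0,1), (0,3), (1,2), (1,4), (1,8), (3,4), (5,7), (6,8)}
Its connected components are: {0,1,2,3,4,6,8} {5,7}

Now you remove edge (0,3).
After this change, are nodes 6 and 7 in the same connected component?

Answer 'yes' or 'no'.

Answer: no

Derivation:
Initial components: {0,1,2,3,4,6,8} {5,7}
Removing edge (0,3): not a bridge — component count unchanged at 2.
New components: {0,1,2,3,4,6,8} {5,7}
Are 6 and 7 in the same component? no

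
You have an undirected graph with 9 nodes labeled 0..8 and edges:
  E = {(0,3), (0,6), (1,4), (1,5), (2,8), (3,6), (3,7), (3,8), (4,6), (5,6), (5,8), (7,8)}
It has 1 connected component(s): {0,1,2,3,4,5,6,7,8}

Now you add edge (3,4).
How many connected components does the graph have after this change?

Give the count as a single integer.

Initial component count: 1
Add (3,4): endpoints already in same component. Count unchanged: 1.
New component count: 1

Answer: 1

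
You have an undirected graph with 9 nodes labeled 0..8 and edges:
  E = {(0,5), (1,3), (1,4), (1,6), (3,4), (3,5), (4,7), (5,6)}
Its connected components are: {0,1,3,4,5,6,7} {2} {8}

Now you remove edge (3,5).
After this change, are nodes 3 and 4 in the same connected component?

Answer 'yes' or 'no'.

Initial components: {0,1,3,4,5,6,7} {2} {8}
Removing edge (3,5): not a bridge — component count unchanged at 3.
New components: {0,1,3,4,5,6,7} {2} {8}
Are 3 and 4 in the same component? yes

Answer: yes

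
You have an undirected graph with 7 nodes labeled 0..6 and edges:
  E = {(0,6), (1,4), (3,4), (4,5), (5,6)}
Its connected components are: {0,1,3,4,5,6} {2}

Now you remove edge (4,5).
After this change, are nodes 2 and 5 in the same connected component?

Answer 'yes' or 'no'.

Initial components: {0,1,3,4,5,6} {2}
Removing edge (4,5): it was a bridge — component count 2 -> 3.
New components: {0,5,6} {1,3,4} {2}
Are 2 and 5 in the same component? no

Answer: no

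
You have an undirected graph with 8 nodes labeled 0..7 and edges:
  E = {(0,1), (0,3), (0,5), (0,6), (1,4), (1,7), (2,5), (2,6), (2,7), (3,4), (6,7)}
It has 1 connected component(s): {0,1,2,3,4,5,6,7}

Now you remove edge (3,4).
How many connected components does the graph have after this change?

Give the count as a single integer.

Answer: 1

Derivation:
Initial component count: 1
Remove (3,4): not a bridge. Count unchanged: 1.
  After removal, components: {0,1,2,3,4,5,6,7}
New component count: 1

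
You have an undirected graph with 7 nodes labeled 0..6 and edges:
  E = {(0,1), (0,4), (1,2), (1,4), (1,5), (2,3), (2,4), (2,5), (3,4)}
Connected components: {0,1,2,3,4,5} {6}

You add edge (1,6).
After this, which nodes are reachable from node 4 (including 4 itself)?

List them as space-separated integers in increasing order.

Answer: 0 1 2 3 4 5 6

Derivation:
Before: nodes reachable from 4: {0,1,2,3,4,5}
Adding (1,6): merges 4's component with another. Reachability grows.
After: nodes reachable from 4: {0,1,2,3,4,5,6}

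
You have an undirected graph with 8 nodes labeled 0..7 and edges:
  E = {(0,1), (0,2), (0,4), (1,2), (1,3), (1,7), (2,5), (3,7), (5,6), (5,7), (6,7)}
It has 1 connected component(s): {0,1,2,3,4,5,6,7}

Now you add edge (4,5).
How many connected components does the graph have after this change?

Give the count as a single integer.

Initial component count: 1
Add (4,5): endpoints already in same component. Count unchanged: 1.
New component count: 1

Answer: 1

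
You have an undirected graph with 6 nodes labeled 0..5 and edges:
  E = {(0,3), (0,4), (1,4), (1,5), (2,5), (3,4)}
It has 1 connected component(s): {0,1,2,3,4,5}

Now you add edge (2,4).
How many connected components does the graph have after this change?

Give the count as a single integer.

Answer: 1

Derivation:
Initial component count: 1
Add (2,4): endpoints already in same component. Count unchanged: 1.
New component count: 1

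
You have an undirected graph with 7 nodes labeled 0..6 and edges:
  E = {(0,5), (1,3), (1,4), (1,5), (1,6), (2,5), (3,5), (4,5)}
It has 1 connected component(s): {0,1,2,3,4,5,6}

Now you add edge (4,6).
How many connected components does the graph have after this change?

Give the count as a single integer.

Initial component count: 1
Add (4,6): endpoints already in same component. Count unchanged: 1.
New component count: 1

Answer: 1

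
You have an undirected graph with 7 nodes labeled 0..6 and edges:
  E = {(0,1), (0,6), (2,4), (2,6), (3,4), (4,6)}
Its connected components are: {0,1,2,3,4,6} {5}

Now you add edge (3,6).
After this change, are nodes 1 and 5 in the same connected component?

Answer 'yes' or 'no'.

Initial components: {0,1,2,3,4,6} {5}
Adding edge (3,6): both already in same component {0,1,2,3,4,6}. No change.
New components: {0,1,2,3,4,6} {5}
Are 1 and 5 in the same component? no

Answer: no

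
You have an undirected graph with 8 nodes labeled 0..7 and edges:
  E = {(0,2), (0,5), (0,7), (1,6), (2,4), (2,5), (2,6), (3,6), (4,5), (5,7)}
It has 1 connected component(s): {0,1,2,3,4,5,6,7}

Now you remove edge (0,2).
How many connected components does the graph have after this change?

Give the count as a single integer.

Answer: 1

Derivation:
Initial component count: 1
Remove (0,2): not a bridge. Count unchanged: 1.
  After removal, components: {0,1,2,3,4,5,6,7}
New component count: 1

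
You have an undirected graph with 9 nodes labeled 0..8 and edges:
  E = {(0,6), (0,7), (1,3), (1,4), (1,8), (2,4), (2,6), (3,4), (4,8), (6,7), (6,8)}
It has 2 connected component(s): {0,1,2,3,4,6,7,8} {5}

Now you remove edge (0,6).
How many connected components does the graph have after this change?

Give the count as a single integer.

Answer: 2

Derivation:
Initial component count: 2
Remove (0,6): not a bridge. Count unchanged: 2.
  After removal, components: {0,1,2,3,4,6,7,8} {5}
New component count: 2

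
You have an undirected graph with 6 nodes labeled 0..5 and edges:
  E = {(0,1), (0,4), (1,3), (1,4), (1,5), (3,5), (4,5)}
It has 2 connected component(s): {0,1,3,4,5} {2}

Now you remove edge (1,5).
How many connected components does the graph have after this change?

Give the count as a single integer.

Answer: 2

Derivation:
Initial component count: 2
Remove (1,5): not a bridge. Count unchanged: 2.
  After removal, components: {0,1,3,4,5} {2}
New component count: 2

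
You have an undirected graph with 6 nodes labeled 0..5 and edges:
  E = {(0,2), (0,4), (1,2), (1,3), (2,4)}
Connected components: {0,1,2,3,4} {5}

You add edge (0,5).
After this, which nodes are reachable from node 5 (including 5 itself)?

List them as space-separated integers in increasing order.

Before: nodes reachable from 5: {5}
Adding (0,5): merges 5's component with another. Reachability grows.
After: nodes reachable from 5: {0,1,2,3,4,5}

Answer: 0 1 2 3 4 5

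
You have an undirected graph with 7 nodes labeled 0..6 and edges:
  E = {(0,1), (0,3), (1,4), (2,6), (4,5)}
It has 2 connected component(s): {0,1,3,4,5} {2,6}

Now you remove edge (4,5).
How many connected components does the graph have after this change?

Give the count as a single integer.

Initial component count: 2
Remove (4,5): it was a bridge. Count increases: 2 -> 3.
  After removal, components: {0,1,3,4} {2,6} {5}
New component count: 3

Answer: 3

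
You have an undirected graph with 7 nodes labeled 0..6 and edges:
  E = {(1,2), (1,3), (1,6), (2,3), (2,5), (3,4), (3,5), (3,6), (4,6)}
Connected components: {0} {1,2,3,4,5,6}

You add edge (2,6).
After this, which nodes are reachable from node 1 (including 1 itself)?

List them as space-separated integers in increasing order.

Answer: 1 2 3 4 5 6

Derivation:
Before: nodes reachable from 1: {1,2,3,4,5,6}
Adding (2,6): both endpoints already in same component. Reachability from 1 unchanged.
After: nodes reachable from 1: {1,2,3,4,5,6}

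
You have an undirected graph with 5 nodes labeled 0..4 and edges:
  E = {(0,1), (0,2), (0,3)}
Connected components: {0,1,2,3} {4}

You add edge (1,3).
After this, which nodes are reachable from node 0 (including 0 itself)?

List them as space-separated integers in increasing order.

Answer: 0 1 2 3

Derivation:
Before: nodes reachable from 0: {0,1,2,3}
Adding (1,3): both endpoints already in same component. Reachability from 0 unchanged.
After: nodes reachable from 0: {0,1,2,3}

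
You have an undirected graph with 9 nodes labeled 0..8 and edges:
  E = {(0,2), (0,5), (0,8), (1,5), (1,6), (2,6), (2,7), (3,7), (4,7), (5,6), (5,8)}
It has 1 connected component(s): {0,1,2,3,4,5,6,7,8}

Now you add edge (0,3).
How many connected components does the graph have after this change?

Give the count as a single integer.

Initial component count: 1
Add (0,3): endpoints already in same component. Count unchanged: 1.
New component count: 1

Answer: 1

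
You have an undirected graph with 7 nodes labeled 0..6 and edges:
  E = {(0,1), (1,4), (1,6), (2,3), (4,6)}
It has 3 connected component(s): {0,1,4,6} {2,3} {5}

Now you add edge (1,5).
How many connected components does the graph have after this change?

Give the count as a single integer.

Answer: 2

Derivation:
Initial component count: 3
Add (1,5): merges two components. Count decreases: 3 -> 2.
New component count: 2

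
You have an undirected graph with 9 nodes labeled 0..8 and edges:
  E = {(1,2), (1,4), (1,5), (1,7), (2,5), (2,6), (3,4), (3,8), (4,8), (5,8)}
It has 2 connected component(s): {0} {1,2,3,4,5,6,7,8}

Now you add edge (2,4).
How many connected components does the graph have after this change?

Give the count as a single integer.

Answer: 2

Derivation:
Initial component count: 2
Add (2,4): endpoints already in same component. Count unchanged: 2.
New component count: 2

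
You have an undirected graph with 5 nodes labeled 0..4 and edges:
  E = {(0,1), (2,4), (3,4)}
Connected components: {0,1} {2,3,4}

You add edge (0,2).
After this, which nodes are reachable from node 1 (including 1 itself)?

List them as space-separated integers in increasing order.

Before: nodes reachable from 1: {0,1}
Adding (0,2): merges 1's component with another. Reachability grows.
After: nodes reachable from 1: {0,1,2,3,4}

Answer: 0 1 2 3 4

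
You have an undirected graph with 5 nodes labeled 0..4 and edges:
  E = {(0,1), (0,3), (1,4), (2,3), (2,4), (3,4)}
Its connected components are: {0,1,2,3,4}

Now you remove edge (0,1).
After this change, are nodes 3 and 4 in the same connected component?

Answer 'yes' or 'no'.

Initial components: {0,1,2,3,4}
Removing edge (0,1): not a bridge — component count unchanged at 1.
New components: {0,1,2,3,4}
Are 3 and 4 in the same component? yes

Answer: yes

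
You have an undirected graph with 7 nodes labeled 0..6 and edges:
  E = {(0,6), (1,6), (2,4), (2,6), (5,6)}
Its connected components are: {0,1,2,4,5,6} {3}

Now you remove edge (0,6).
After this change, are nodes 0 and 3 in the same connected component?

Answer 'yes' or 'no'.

Answer: no

Derivation:
Initial components: {0,1,2,4,5,6} {3}
Removing edge (0,6): it was a bridge — component count 2 -> 3.
New components: {0} {1,2,4,5,6} {3}
Are 0 and 3 in the same component? no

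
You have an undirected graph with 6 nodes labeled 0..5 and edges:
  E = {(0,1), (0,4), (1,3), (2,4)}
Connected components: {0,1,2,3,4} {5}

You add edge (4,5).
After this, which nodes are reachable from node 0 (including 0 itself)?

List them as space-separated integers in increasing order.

Answer: 0 1 2 3 4 5

Derivation:
Before: nodes reachable from 0: {0,1,2,3,4}
Adding (4,5): merges 0's component with another. Reachability grows.
After: nodes reachable from 0: {0,1,2,3,4,5}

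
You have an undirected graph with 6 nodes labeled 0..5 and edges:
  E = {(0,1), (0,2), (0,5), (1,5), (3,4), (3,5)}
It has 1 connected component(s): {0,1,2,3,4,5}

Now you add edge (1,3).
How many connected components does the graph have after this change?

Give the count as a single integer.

Answer: 1

Derivation:
Initial component count: 1
Add (1,3): endpoints already in same component. Count unchanged: 1.
New component count: 1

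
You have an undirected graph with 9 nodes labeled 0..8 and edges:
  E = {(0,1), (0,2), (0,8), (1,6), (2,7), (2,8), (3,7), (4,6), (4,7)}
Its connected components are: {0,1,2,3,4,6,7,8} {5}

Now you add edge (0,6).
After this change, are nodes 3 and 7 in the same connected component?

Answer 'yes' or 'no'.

Answer: yes

Derivation:
Initial components: {0,1,2,3,4,6,7,8} {5}
Adding edge (0,6): both already in same component {0,1,2,3,4,6,7,8}. No change.
New components: {0,1,2,3,4,6,7,8} {5}
Are 3 and 7 in the same component? yes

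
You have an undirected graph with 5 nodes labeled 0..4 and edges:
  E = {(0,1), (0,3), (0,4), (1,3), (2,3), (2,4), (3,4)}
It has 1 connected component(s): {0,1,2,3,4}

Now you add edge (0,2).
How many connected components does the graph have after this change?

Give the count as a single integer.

Initial component count: 1
Add (0,2): endpoints already in same component. Count unchanged: 1.
New component count: 1

Answer: 1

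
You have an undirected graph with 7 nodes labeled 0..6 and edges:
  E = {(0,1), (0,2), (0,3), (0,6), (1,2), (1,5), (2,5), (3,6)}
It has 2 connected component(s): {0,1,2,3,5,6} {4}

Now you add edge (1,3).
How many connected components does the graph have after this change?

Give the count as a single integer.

Initial component count: 2
Add (1,3): endpoints already in same component. Count unchanged: 2.
New component count: 2

Answer: 2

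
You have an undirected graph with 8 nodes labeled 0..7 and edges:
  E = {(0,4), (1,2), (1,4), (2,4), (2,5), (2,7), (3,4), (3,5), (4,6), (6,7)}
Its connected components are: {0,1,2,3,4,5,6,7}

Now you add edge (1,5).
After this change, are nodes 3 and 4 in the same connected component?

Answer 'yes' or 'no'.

Initial components: {0,1,2,3,4,5,6,7}
Adding edge (1,5): both already in same component {0,1,2,3,4,5,6,7}. No change.
New components: {0,1,2,3,4,5,6,7}
Are 3 and 4 in the same component? yes

Answer: yes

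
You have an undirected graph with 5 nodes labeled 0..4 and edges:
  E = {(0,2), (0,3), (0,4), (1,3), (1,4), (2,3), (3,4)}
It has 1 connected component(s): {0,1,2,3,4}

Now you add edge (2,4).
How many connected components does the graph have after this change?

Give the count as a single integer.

Initial component count: 1
Add (2,4): endpoints already in same component. Count unchanged: 1.
New component count: 1

Answer: 1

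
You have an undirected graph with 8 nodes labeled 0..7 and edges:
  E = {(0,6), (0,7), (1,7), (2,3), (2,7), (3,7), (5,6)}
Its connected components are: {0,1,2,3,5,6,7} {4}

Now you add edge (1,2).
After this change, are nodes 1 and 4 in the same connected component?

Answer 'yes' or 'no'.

Initial components: {0,1,2,3,5,6,7} {4}
Adding edge (1,2): both already in same component {0,1,2,3,5,6,7}. No change.
New components: {0,1,2,3,5,6,7} {4}
Are 1 and 4 in the same component? no

Answer: no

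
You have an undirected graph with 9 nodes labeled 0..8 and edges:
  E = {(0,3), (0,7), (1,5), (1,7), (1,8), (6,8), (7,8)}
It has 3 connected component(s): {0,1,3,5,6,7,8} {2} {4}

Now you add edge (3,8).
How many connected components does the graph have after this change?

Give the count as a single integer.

Initial component count: 3
Add (3,8): endpoints already in same component. Count unchanged: 3.
New component count: 3

Answer: 3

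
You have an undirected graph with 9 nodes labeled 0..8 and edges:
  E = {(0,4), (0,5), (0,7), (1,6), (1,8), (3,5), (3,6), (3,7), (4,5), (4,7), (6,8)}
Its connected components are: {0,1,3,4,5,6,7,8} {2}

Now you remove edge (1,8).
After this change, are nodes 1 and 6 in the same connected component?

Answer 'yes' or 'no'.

Answer: yes

Derivation:
Initial components: {0,1,3,4,5,6,7,8} {2}
Removing edge (1,8): not a bridge — component count unchanged at 2.
New components: {0,1,3,4,5,6,7,8} {2}
Are 1 and 6 in the same component? yes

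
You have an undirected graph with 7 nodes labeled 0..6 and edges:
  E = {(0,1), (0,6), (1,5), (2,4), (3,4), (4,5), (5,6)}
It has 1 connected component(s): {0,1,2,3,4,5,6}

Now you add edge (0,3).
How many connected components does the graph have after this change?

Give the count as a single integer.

Initial component count: 1
Add (0,3): endpoints already in same component. Count unchanged: 1.
New component count: 1

Answer: 1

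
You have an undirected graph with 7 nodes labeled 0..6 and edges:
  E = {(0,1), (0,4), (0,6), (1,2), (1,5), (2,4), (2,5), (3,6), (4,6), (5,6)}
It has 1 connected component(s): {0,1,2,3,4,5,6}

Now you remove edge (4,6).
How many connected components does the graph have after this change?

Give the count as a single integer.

Initial component count: 1
Remove (4,6): not a bridge. Count unchanged: 1.
  After removal, components: {0,1,2,3,4,5,6}
New component count: 1

Answer: 1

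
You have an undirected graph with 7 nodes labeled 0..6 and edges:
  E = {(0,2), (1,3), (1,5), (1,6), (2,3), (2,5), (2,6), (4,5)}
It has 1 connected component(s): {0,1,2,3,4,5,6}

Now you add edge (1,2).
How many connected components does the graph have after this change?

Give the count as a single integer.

Initial component count: 1
Add (1,2): endpoints already in same component. Count unchanged: 1.
New component count: 1

Answer: 1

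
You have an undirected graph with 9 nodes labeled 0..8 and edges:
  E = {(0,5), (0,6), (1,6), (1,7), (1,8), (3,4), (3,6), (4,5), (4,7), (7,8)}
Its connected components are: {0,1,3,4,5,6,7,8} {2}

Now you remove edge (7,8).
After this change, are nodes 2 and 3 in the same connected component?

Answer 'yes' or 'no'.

Initial components: {0,1,3,4,5,6,7,8} {2}
Removing edge (7,8): not a bridge — component count unchanged at 2.
New components: {0,1,3,4,5,6,7,8} {2}
Are 2 and 3 in the same component? no

Answer: no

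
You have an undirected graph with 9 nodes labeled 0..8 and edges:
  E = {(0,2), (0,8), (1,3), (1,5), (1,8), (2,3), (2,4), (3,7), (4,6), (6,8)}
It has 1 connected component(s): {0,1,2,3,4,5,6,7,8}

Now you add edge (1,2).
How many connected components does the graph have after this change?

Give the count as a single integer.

Answer: 1

Derivation:
Initial component count: 1
Add (1,2): endpoints already in same component. Count unchanged: 1.
New component count: 1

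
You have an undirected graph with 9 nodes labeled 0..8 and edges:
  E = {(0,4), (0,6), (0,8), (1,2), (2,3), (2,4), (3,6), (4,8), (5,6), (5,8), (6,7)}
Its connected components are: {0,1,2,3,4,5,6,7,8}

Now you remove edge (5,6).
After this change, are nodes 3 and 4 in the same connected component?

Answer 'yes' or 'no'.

Answer: yes

Derivation:
Initial components: {0,1,2,3,4,5,6,7,8}
Removing edge (5,6): not a bridge — component count unchanged at 1.
New components: {0,1,2,3,4,5,6,7,8}
Are 3 and 4 in the same component? yes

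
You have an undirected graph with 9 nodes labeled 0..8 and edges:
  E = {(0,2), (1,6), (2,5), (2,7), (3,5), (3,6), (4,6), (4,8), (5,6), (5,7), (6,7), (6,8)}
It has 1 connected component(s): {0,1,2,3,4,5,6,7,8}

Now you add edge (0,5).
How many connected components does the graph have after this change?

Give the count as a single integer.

Answer: 1

Derivation:
Initial component count: 1
Add (0,5): endpoints already in same component. Count unchanged: 1.
New component count: 1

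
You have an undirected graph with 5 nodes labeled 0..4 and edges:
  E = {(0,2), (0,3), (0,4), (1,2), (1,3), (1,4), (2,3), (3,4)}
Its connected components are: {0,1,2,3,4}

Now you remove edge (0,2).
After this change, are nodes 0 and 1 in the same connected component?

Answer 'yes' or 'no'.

Answer: yes

Derivation:
Initial components: {0,1,2,3,4}
Removing edge (0,2): not a bridge — component count unchanged at 1.
New components: {0,1,2,3,4}
Are 0 and 1 in the same component? yes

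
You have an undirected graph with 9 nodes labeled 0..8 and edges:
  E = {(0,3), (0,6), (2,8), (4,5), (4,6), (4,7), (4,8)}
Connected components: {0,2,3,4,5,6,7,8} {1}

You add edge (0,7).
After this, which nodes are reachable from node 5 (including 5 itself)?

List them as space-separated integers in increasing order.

Answer: 0 2 3 4 5 6 7 8

Derivation:
Before: nodes reachable from 5: {0,2,3,4,5,6,7,8}
Adding (0,7): both endpoints already in same component. Reachability from 5 unchanged.
After: nodes reachable from 5: {0,2,3,4,5,6,7,8}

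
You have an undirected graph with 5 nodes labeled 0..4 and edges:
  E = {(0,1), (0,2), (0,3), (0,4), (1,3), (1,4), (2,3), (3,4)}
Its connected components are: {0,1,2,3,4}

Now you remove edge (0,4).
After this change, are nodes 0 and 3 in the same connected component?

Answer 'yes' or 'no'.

Answer: yes

Derivation:
Initial components: {0,1,2,3,4}
Removing edge (0,4): not a bridge — component count unchanged at 1.
New components: {0,1,2,3,4}
Are 0 and 3 in the same component? yes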